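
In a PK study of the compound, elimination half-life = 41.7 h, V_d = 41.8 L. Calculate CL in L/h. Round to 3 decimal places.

k = ln2 / t½ = 0.693147 / 41.7 = 0.01662 h⁻¹
CL = k × Vd = 0.01662 × 41.8 = 0.6947 L/h

0.695 L/h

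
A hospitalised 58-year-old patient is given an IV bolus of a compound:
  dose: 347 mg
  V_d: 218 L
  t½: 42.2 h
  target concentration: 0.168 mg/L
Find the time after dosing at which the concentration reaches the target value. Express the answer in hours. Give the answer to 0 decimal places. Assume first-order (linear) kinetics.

C₀ = Dose / Vd = 347.0 / 218 = 1.592 mg/L
k = ln2 / t½ = 0.693147 / 42.2 = 0.01643 h⁻¹
t = ln(C₀ / C) / k = ln(1.592 / 0.168) / 0.01643
  = ln(9.476) / 0.01643 = 2.249 / 0.01643 = 136.9 h

137 h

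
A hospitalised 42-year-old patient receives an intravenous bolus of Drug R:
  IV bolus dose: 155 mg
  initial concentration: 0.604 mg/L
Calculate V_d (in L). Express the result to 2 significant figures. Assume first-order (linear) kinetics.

Vd = Dose / C₀ = 155.0 / 0.604 = 256.6 L

260 L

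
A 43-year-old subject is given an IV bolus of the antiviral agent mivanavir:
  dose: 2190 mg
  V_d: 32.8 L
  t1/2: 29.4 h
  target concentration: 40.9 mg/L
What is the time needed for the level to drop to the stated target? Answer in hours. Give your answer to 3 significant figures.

C₀ = Dose / Vd = 2190 / 32.8 = 66.77 mg/L
k = ln2 / t½ = 0.693147 / 29.4 = 0.02358 h⁻¹
t = ln(C₀ / C) / k = ln(66.77 / 40.9) / 0.02358
  = ln(1.633) / 0.02358 = 0.4904 / 0.02358 = 20.80 h

20.8 h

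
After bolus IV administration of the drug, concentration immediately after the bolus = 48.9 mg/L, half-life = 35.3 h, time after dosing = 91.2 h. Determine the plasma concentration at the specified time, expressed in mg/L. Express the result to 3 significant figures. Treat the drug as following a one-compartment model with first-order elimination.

8.16 mg/L

k = ln2 / t½ = 0.693147 / 35.3 = 0.01964 h⁻¹
C = C₀ · e^(−k·t) = 48.90 × e^(−0.01964 × 91.2)
  = 48.90 × 0.1668 = 8.157 mg/L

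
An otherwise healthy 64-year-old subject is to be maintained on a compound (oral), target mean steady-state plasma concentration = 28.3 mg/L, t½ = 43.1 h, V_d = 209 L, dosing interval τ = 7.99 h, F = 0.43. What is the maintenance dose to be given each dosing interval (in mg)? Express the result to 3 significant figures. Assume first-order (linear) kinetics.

1770 mg

k = ln2 / t½ = 0.693147 / 43.1 = 0.01608 h⁻¹
CL = k × Vd = 0.01608 × 209 = 3.361 L/h
At steady state, F × (Dose/τ) = Css × CL.
Dose = Css × CL × τ / F = 28.3 × 3.361 × 7.99 / 0.43 = 1767 mg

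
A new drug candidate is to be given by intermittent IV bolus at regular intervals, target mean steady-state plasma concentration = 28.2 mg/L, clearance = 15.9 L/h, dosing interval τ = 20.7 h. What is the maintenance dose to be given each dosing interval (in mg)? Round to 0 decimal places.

At steady state, Dose/τ = Css × CL.
Dose = Css × CL × τ = 28.2 × 15.90 × 20.7 = 9281 mg

9281 mg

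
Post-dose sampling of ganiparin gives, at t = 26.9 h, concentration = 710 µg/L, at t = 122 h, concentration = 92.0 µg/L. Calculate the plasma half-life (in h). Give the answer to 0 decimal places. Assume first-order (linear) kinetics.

k = ln(C₁/C₂) / (t₂ − t₁) = ln(710/92.0) / (122 − 26.9)
  = 2.043 / 95.10 = 0.02148 h⁻¹
t½ = ln2 / k = 0.693147 / 0.02148 = 32.27 h

32 h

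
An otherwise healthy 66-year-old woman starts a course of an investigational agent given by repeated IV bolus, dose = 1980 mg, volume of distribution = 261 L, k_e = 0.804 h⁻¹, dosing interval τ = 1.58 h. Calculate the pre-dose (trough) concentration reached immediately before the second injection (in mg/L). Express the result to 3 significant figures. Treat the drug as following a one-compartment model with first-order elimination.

C₀ per dose = Dose / Vd = 1980 / 261 = 7.586 mg/L
Fraction remaining after one interval: r = e^(−kτ) = e^(−0.8040 × 1.58) = 0.2807
Before dose 2, 1 dose has been given (aged 1τ).
C_trough = C₀ × r = 7.586 × 0.2807 = 2.129 mg/L

2.13 mg/L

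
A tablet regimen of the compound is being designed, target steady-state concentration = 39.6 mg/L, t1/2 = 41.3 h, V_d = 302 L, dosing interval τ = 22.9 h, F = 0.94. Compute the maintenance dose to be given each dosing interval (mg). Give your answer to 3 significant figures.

4890 mg

k = ln2 / t½ = 0.693147 / 41.3 = 0.01678 h⁻¹
CL = k × Vd = 0.01678 × 302 = 5.068 L/h
At steady state, F × (Dose/τ) = Css × CL.
Dose = Css × CL × τ / F = 39.6 × 5.068 × 22.9 / 0.94 = 4889 mg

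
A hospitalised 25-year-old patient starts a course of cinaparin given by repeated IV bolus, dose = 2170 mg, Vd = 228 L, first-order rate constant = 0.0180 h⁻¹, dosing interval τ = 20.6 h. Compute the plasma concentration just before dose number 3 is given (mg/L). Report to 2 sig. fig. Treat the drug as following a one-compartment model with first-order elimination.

11 mg/L

C₀ per dose = Dose / Vd = 2170 / 228 = 9.518 mg/L
Fraction remaining after one interval: r = e^(−kτ) = e^(−0.01800 × 20.6) = 0.6902
Before dose 3, 2 doses have been given (aged 1τ, 2τ).
C_trough = C₀ × (r + r²) = 9.518 × (0.6902 + 0.4764) = 11.10 mg/L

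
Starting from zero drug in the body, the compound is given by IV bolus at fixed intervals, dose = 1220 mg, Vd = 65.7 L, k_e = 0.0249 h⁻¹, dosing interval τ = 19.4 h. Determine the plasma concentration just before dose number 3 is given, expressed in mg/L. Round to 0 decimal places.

C₀ per dose = Dose / Vd = 1220 / 65.7 = 18.57 mg/L
Fraction remaining after one interval: r = e^(−kτ) = e^(−0.02490 × 19.4) = 0.6169
Before dose 3, 2 doses have been given (aged 1τ, 2τ).
C_trough = C₀ × (r + r²) = 18.57 × (0.6169 + 0.3806) = 18.52 mg/L

19 mg/L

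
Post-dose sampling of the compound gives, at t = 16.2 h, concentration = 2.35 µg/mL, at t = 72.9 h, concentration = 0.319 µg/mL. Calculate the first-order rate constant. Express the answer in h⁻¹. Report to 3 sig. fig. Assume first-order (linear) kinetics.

k = ln(C₁/C₂) / (t₂ − t₁) = ln(2.35/0.319) / (72.9 − 16.2)
  = 1.997 / 56.70 = 0.03522 h⁻¹

0.0352 h⁻¹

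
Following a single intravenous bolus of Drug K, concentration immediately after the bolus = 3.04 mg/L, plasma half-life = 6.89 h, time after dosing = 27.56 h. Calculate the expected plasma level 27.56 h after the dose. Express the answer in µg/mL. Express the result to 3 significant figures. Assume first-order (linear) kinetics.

k = ln2 / t½ = 0.693147 / 6.89 = 0.1006 h⁻¹
t / t½ = 27.56 / 6.89 = 4 half-lives
C = C₀ × (1/2)^4 = 3.040 × 0.06250 = 0.1900 mg/L
(0.1900 mg/L = 0.1900 µg/mL)

0.190 µg/mL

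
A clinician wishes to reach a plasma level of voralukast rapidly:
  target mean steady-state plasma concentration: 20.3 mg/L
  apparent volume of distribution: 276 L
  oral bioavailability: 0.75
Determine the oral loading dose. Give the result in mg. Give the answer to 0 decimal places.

7470 mg

LD = Css × Vd / F = 20.3 × 276 / 0.75 = 7470 mg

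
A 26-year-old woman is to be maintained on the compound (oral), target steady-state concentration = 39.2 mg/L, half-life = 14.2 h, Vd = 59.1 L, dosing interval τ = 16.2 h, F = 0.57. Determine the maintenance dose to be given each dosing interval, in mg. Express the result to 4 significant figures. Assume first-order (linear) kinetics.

3214 mg

k = ln2 / t½ = 0.693147 / 14.2 = 0.04881 h⁻¹
CL = k × Vd = 0.04881 × 59.1 = 2.885 L/h
At steady state, F × (Dose/τ) = Css × CL.
Dose = Css × CL × τ / F = 39.2 × 2.885 × 16.2 / 0.57 = 3214 mg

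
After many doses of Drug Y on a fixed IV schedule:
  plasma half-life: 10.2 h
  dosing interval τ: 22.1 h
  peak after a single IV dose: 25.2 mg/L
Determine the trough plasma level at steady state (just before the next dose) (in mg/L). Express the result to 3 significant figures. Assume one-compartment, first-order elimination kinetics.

7.22 mg/L

k = ln2 / t½ = 0.693147 / 10.2 = 0.06796 h⁻¹
e^(−kτ) = e^(−0.06796 × 22.1) = 0.2227
Accumulation ratio R = 1 / (1 − e^(−kτ)) = 1 / (1 − 0.2227) = 1.287
Steady-state trough = C₀ × R × e^(−kτ) = 25.2 × 1.287 × 0.2227 = 7.223 mg/L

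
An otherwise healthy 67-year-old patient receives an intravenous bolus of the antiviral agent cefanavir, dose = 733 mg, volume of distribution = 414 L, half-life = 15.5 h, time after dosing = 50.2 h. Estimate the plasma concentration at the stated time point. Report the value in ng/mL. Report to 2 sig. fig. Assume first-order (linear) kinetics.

C₀ = Dose / Vd = 733.0 / 414 = 1.771 mg/L
k = ln2 / t½ = 0.693147 / 15.5 = 0.04472 h⁻¹
C = C₀ · e^(−k·t) = 1.771 × e^(−0.04472 × 50.2)
  = 1.771 × 0.1059 = 0.1875 mg/L
Convert: 0.1875 mg/L × 1000 = 187.5 ng/mL

190 ng/mL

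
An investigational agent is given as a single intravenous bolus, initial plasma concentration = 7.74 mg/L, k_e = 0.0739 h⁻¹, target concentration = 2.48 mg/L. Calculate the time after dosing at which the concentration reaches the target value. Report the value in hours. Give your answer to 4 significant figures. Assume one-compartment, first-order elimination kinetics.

t = ln(C₀ / C) / k = ln(7.740 / 2.48) / 0.07390
  = ln(3.121) / 0.07390 = 1.138 / 0.07390 = 15.40 h

15.40 h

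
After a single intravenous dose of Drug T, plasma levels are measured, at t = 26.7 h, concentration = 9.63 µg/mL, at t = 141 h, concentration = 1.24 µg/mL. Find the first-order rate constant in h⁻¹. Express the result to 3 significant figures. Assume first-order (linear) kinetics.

k = ln(C₁/C₂) / (t₂ − t₁) = ln(9.63/1.24) / (141 − 26.7)
  = 2.050 / 114.3 = 0.01794 h⁻¹

0.0179 h⁻¹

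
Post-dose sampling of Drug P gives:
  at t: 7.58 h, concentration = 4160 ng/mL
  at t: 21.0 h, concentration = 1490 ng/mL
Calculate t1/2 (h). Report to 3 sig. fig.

k = ln(C₁/C₂) / (t₂ − t₁) = ln(4160/1490) / (21.0 − 7.58)
  = 1.027 / 13.42 = 0.07653 h⁻¹
t½ = ln2 / k = 0.693147 / 0.07653 = 9.057 h

9.06 h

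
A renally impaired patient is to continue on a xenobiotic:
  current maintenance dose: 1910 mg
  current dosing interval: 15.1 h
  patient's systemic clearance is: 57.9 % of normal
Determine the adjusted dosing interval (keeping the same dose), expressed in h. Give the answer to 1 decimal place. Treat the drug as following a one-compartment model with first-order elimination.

To keep the same average steady-state level, dosing rate must scale with clearance.
CL ratio = 57.9 / 100 = 0.5790
New interval (same dose) = 15.1 / 0.5790 = 26.08 h

26.1 h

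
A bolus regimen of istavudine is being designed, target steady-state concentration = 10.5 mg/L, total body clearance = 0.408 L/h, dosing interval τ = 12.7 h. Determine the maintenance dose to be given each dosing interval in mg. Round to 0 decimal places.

54 mg

At steady state, Dose/τ = Css × CL.
Dose = Css × CL × τ = 10.5 × 0.4080 × 12.7 = 54.41 mg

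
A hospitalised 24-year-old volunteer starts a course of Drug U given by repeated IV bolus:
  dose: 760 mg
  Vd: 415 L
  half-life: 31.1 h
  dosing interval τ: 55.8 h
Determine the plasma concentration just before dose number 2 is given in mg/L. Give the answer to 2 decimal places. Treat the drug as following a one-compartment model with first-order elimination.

C₀ per dose = Dose / Vd = 760 / 415 = 1.831 mg/L
k = ln2 / t½ = 0.693147 / 31.1 = 0.02229 h⁻¹
Fraction remaining after one interval: r = e^(−kτ) = e^(−0.02229 × 55.8) = 0.2883
Before dose 2, 1 dose has been given (aged 1τ).
C_trough = C₀ × r = 1.831 × 0.2883 = 0.5279 mg/L

0.53 mg/L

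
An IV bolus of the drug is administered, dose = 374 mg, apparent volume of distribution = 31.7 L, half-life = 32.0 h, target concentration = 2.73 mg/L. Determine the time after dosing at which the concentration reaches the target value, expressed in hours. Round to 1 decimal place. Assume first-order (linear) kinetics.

67.6 h

C₀ = Dose / Vd = 374.0 / 31.7 = 11.80 mg/L
k = ln2 / t½ = 0.693147 / 32.0 = 0.02166 h⁻¹
t = ln(C₀ / C) / k = ln(11.80 / 2.73) / 0.02166
  = ln(4.322) / 0.02166 = 1.464 / 0.02166 = 67.59 h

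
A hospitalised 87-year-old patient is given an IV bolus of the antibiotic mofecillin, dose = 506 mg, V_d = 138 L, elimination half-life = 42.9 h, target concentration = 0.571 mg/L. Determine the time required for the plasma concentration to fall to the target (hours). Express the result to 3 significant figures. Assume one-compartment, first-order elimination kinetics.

115 h

C₀ = Dose / Vd = 506.0 / 138 = 3.667 mg/L
k = ln2 / t½ = 0.693147 / 42.9 = 0.01616 h⁻¹
t = ln(C₀ / C) / k = ln(3.667 / 0.571) / 0.01616
  = ln(6.422) / 0.01616 = 1.860 / 0.01616 = 115.1 h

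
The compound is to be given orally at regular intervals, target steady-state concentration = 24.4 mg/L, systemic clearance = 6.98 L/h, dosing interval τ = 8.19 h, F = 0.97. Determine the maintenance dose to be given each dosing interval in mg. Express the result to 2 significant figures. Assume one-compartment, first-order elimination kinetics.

At steady state, F × (Dose/τ) = Css × CL.
Dose = Css × CL × τ / F = 24.4 × 6.980 × 8.19 / 0.97 = 1438 mg

1400 mg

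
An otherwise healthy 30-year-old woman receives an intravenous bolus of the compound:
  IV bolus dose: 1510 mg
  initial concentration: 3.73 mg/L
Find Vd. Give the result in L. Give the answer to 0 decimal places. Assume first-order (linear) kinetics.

405 L

Vd = Dose / C₀ = 1510 / 3.73 = 404.8 L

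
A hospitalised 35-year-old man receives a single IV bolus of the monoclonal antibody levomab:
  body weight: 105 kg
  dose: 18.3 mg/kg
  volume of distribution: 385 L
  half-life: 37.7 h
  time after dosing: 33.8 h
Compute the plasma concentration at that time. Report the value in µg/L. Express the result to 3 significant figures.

2680 µg/L

Total dose = 18.3 × 105 = 1922 mg
C₀ = Dose / Vd = 1922 / 385 = 4.992 mg/L
k = ln2 / t½ = 0.693147 / 37.7 = 0.01839 h⁻¹
C = C₀ · e^(−k·t) = 4.992 × e^(−0.01839 × 33.8)
  = 4.992 × 0.5371 = 2.681 mg/L
Convert: 2.681 mg/L × 1000 = 2681 µg/L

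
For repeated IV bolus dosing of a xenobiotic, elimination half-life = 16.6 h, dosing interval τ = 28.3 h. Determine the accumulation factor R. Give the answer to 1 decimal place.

k = ln2 / t½ = 0.693147 / 16.6 = 0.04176 h⁻¹
e^(−kτ) = e^(−0.04176 × 28.3) = 0.3067
Accumulation ratio R = 1 / (1 − e^(−kτ)) = 1 / (1 − 0.3067) = 1.442

1.4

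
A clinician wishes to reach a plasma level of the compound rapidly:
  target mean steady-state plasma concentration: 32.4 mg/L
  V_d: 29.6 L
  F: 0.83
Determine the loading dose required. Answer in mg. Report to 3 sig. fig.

LD = Css × Vd / F = 32.4 × 29.6 / 0.83 = 1155 mg

1160 mg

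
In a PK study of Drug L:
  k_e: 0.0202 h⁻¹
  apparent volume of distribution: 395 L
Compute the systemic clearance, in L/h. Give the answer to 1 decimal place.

8.0 L/h

CL = k × Vd = 0.0202 × 395 = 7.979 L/h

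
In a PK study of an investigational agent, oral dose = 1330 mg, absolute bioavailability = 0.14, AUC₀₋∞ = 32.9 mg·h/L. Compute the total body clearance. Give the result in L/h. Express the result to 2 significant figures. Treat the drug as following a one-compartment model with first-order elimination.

CL = F·Dose / AUC = 0.14 × 1330 / 32.9 = 5.660 L/h

5.7 L/h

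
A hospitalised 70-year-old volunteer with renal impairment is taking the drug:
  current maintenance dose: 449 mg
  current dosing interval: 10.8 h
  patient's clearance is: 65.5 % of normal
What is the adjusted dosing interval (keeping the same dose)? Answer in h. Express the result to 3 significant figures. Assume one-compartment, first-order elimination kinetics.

16.5 h

To keep the same average steady-state level, dosing rate must scale with clearance.
CL ratio = 65.5 / 100 = 0.6550
New interval (same dose) = 10.8 / 0.6550 = 16.49 h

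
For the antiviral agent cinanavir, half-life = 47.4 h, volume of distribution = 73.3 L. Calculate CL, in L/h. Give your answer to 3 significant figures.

k = ln2 / t½ = 0.693147 / 47.4 = 0.01462 h⁻¹
CL = k × Vd = 0.01462 × 73.3 = 1.072 L/h

1.07 L/h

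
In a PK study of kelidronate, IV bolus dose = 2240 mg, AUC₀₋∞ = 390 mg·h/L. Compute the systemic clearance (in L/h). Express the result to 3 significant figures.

CL = Dose / AUC = 2240 / 390 = 5.744 L/h

5.74 L/h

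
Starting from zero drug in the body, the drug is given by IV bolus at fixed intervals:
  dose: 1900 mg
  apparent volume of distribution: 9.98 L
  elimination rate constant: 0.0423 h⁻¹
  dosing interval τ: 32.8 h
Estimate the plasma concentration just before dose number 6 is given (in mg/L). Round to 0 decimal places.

63 mg/L

C₀ per dose = Dose / Vd = 1900 / 9.98 = 190.4 mg/L
Fraction remaining after one interval: r = e^(−kτ) = e^(−0.04230 × 32.8) = 0.2497
Before dose 6, 5 doses have been given (aged 1τ, 2τ, 3τ, 4τ, 5τ).
C_trough = C₀ × (r + r² + … + r^5) = C₀ × r(1−r^5)/(1−r)
        = 190.4 × 0.2497 × (1 − 0.0009707) / (1 − 0.2497) = 63.30 mg/L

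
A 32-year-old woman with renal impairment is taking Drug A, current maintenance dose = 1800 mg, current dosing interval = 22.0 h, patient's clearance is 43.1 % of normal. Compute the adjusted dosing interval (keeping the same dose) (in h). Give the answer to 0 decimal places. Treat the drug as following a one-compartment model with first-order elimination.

51 h

To keep the same average steady-state level, dosing rate must scale with clearance.
CL ratio = 43.1 / 100 = 0.4310
New interval (same dose) = 22.0 / 0.4310 = 51.04 h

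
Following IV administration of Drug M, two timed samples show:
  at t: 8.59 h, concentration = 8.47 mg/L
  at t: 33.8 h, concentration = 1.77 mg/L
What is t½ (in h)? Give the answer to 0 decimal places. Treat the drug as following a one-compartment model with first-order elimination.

11 h

k = ln(C₁/C₂) / (t₂ − t₁) = ln(8.47/1.77) / (33.8 − 8.59)
  = 1.566 / 25.21 = 0.06212 h⁻¹
t½ = ln2 / k = 0.693147 / 0.06212 = 11.16 h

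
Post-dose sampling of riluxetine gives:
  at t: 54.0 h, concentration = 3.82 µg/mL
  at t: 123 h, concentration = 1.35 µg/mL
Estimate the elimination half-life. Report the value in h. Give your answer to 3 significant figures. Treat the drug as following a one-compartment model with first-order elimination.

k = ln(C₁/C₂) / (t₂ − t₁) = ln(3.82/1.35) / (123 − 54.0)
  = 1.040 / 69.00 = 0.01507 h⁻¹
t½ = ln2 / k = 0.693147 / 0.01507 = 46.00 h

46.0 h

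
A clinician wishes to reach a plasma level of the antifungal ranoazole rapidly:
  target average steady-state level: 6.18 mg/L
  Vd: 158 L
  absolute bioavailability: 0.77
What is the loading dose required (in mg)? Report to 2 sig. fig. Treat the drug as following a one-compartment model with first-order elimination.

1300 mg

LD = Css × Vd / F = 6.18 × 158 / 0.77 = 1268 mg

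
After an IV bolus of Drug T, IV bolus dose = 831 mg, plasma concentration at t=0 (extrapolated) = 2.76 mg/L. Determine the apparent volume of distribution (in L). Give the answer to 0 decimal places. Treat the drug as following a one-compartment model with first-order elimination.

Vd = Dose / C₀ = 831.0 / 2.76 = 301.1 L

301 L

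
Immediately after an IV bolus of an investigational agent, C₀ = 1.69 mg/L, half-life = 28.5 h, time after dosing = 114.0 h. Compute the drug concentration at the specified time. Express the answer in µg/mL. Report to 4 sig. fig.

k = ln2 / t½ = 0.693147 / 28.5 = 0.02432 h⁻¹
t / t½ = 114.0 / 28.5 = 4 half-lives
C = C₀ × (1/2)^4 = 1.690 × 0.06250 = 0.1056 mg/L
(0.1056 mg/L = 0.1056 µg/mL)

0.1056 µg/mL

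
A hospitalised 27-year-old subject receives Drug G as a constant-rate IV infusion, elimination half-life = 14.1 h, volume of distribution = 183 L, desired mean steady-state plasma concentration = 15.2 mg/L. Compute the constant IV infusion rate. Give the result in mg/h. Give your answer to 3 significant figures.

k = ln2 / t½ = 0.693147 / 14.1 = 0.04916 h⁻¹
CL = k × Vd = 0.04916 × 183 = 8.996 L/h
At steady state, infusion rate R₀ = Css × CL = 15.2 × 8.996 = 136.7 mg/h

137 mg/h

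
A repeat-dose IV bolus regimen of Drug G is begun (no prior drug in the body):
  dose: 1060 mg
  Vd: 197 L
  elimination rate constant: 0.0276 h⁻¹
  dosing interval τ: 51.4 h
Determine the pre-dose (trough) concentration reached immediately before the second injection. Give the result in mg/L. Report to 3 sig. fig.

1.30 mg/L

C₀ per dose = Dose / Vd = 1060 / 197 = 5.381 mg/L
Fraction remaining after one interval: r = e^(−kτ) = e^(−0.02760 × 51.4) = 0.2420
Before dose 2, 1 dose has been given (aged 1τ).
C_trough = C₀ × r = 5.381 × 0.2420 = 1.302 mg/L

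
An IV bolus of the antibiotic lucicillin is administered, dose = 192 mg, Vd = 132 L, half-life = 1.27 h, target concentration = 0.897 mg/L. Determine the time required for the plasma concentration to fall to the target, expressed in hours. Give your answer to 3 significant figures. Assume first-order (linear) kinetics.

0.886 h

C₀ = Dose / Vd = 192.0 / 132 = 1.455 mg/L
k = ln2 / t½ = 0.693147 / 1.27 = 0.5458 h⁻¹
t = ln(C₀ / C) / k = ln(1.455 / 0.897) / 0.5458
  = ln(1.622) / 0.5458 = 0.4837 / 0.5458 = 0.8862 h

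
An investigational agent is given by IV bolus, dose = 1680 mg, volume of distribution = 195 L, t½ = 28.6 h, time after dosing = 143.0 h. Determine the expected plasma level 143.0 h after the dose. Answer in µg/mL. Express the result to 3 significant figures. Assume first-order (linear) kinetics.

C₀ = Dose / Vd = 1680 / 195 = 8.615 mg/L
k = ln2 / t½ = 0.693147 / 28.6 = 0.02424 h⁻¹
t / t½ = 143.0 / 28.6 = 5 half-lives
C = C₀ × (1/2)^5 = 8.615 × 0.03125 = 0.2692 mg/L
(0.2692 mg/L = 0.2692 µg/mL)

0.269 µg/mL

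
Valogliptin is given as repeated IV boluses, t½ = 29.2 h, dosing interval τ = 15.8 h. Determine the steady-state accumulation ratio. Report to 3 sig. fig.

3.20

k = ln2 / t½ = 0.693147 / 29.2 = 0.02374 h⁻¹
e^(−kτ) = e^(−0.02374 × 15.8) = 0.6872
Accumulation ratio R = 1 / (1 − e^(−kτ)) = 1 / (1 − 0.6872) = 3.197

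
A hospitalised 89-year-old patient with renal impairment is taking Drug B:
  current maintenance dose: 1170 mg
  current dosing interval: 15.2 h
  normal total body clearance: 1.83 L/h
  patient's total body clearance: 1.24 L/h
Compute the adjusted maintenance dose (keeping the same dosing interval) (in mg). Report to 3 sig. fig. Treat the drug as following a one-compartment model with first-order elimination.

793 mg

To keep the same average steady-state level, dosing rate must scale with clearance.
CL ratio = 1.24 / 1.83 = 0.6776
New dose (same interval) = 1170 × 0.6776 = 792.8 mg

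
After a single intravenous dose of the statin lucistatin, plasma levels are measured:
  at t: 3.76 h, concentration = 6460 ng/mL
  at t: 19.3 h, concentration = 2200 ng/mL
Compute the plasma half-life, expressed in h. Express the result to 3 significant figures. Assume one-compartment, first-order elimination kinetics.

k = ln(C₁/C₂) / (t₂ − t₁) = ln(6460/2200) / (19.3 − 3.76)
  = 1.077 / 15.54 = 0.06931 h⁻¹
t½ = ln2 / k = 0.693147 / 0.06931 = 10.00 h

10.0 h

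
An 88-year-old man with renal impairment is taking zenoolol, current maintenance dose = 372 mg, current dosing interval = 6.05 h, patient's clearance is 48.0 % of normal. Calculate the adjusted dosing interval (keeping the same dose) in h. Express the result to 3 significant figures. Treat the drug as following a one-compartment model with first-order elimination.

12.6 h

To keep the same average steady-state level, dosing rate must scale with clearance.
CL ratio = 48.0 / 100 = 0.4800
New interval (same dose) = 6.05 / 0.4800 = 12.60 h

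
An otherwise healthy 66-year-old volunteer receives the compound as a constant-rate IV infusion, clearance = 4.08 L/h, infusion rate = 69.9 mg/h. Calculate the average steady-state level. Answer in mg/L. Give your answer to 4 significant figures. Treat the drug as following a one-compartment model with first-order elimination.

At steady state Css = R₀ / CL = 69.9 / 4.080 = 17.13 mg/L

17.13 mg/L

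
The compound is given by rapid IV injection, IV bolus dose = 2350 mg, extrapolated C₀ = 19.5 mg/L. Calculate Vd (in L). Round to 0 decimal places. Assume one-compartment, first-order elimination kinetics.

Vd = Dose / C₀ = 2350 / 19.5 = 120.5 L

121 L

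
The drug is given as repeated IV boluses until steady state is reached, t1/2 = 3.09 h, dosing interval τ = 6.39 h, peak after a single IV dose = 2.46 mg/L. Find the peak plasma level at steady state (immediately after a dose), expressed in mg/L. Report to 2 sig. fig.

3.2 mg/L

k = ln2 / t½ = 0.693147 / 3.09 = 0.2243 h⁻¹
e^(−kτ) = e^(−0.2243 × 6.39) = 0.2385
Accumulation ratio R = 1 / (1 − e^(−kτ)) = 1 / (1 − 0.2385) = 1.313
Steady-state peak = C₀ × R = 2.46 × 1.313 = 3.230 mg/L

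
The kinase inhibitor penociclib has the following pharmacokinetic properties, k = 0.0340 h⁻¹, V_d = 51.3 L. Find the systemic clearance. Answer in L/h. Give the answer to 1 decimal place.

1.7 L/h

CL = k × Vd = 0.0340 × 51.3 = 1.744 L/h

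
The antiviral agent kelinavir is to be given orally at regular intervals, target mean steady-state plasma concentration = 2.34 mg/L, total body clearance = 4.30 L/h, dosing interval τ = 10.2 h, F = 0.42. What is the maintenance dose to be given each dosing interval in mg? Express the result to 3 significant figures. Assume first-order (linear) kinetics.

At steady state, F × (Dose/τ) = Css × CL.
Dose = Css × CL × τ / F = 2.34 × 4.300 × 10.2 / 0.42 = 244.4 mg

244 mg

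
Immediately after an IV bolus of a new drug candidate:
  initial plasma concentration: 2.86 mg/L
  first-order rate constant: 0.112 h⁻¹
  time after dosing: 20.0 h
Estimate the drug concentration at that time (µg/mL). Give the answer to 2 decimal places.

C = C₀ · e^(−k·t) = 2.860 × e^(−0.1120 × 20.0)
  = 2.860 × 0.1065 = 0.3046 mg/L
(0.3046 mg/L = 0.3046 µg/mL)

0.30 µg/mL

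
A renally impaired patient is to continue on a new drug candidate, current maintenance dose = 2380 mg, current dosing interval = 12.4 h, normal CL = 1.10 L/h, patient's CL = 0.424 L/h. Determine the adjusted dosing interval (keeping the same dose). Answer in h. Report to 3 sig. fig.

32.2 h

To keep the same average steady-state level, dosing rate must scale with clearance.
CL ratio = 0.424 / 1.10 = 0.3855
New interval (same dose) = 12.4 / 0.3855 = 32.17 h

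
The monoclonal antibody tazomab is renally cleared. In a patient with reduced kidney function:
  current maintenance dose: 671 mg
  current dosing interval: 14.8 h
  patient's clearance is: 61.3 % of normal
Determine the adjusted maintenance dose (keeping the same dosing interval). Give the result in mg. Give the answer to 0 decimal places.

411 mg

To keep the same average steady-state level, dosing rate must scale with clearance.
CL ratio = 61.3 / 100 = 0.6130
New dose (same interval) = 671 × 0.6130 = 411.3 mg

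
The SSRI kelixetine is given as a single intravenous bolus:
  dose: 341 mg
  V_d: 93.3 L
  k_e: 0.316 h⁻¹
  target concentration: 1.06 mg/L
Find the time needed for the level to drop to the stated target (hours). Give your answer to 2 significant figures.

3.9 h

C₀ = Dose / Vd = 341.0 / 93.3 = 3.655 mg/L
t = ln(C₀ / C) / k = ln(3.655 / 1.06) / 0.3160
  = ln(3.448) / 0.3160 = 1.238 / 0.3160 = 3.918 h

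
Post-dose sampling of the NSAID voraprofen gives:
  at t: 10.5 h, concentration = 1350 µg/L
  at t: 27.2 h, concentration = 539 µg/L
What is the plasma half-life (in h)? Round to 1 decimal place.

k = ln(C₁/C₂) / (t₂ − t₁) = ln(1350/539) / (27.2 − 10.5)
  = 0.9181 / 16.70 = 0.05498 h⁻¹
t½ = ln2 / k = 0.693147 / 0.05498 = 12.61 h

12.6 h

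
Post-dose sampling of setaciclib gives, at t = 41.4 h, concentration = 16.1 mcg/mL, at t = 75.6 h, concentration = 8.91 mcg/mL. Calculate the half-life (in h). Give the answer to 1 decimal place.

k = ln(C₁/C₂) / (t₂ − t₁) = ln(16.1/8.91) / (75.6 − 41.4)
  = 0.5916 / 34.20 = 0.01730 h⁻¹
t½ = ln2 / k = 0.693147 / 0.01730 = 40.07 h

40.1 h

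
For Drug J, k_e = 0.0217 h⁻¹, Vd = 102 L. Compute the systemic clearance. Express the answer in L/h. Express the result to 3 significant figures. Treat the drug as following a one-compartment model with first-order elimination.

CL = k × Vd = 0.0217 × 102 = 2.213 L/h

2.21 L/h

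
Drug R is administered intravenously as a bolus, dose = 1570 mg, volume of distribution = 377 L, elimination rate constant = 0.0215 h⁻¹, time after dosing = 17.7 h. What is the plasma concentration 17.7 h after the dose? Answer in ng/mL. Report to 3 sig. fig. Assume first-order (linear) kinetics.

C₀ = Dose / Vd = 1570 / 377 = 4.164 mg/L
C = C₀ · e^(−k·t) = 4.164 × e^(−0.02150 × 17.7)
  = 4.164 × 0.6835 = 2.846 mg/L
Convert: 2.846 mg/L × 1000 = 2846 ng/mL

2850 ng/mL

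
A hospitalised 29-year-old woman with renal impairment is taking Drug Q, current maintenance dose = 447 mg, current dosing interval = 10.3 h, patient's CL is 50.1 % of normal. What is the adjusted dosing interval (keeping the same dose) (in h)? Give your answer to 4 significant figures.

To keep the same average steady-state level, dosing rate must scale with clearance.
CL ratio = 50.1 / 100 = 0.5010
New interval (same dose) = 10.3 / 0.5010 = 20.56 h

20.56 h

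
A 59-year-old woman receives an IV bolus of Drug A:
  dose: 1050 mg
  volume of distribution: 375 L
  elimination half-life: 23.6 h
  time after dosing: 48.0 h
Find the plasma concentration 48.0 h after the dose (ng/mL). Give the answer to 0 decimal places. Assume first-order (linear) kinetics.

684 ng/mL

C₀ = Dose / Vd = 1050 / 375 = 2.800 mg/L
k = ln2 / t½ = 0.693147 / 23.6 = 0.02937 h⁻¹
C = C₀ · e^(−k·t) = 2.800 × e^(−0.02937 × 48.0)
  = 2.800 × 0.2442 = 0.6838 mg/L
Convert: 0.6838 mg/L × 1000 = 683.8 ng/mL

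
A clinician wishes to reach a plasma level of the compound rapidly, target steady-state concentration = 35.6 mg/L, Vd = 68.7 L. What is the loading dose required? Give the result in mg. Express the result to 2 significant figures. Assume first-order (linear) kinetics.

2400 mg

LD = Css × Vd = 35.6 × 68.7 = 2446 mg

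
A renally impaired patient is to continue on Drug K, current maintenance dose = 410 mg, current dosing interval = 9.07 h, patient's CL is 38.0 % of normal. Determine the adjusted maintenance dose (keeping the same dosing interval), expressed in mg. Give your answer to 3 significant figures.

To keep the same average steady-state level, dosing rate must scale with clearance.
CL ratio = 38.0 / 100 = 0.3800
New dose (same interval) = 410 × 0.3800 = 155.8 mg

156 mg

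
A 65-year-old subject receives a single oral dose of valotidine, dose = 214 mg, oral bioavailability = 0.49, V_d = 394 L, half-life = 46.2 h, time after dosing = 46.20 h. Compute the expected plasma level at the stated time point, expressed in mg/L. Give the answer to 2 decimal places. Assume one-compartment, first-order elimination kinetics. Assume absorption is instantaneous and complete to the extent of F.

Amount reaching circulation = F × Dose = 0.49 × 214.0 = 104.9 mg
C₀ = F·Dose / Vd = 104.9 / 394 = 0.2662 mg/L
k = ln2 / t½ = 0.693147 / 46.2 = 0.01500 h⁻¹
t / t½ = 46.20 / 46.2 = 1 half-lives
C = C₀ × (1/2)^1 = 0.2662 × 0.5000 = 0.1331 mg/L

0.13 mg/L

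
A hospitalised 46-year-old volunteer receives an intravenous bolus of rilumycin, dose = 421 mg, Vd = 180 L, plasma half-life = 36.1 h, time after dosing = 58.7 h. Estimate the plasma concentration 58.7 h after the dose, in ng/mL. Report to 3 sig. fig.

C₀ = Dose / Vd = 421.0 / 180 = 2.339 mg/L
k = ln2 / t½ = 0.693147 / 36.1 = 0.01920 h⁻¹
C = C₀ · e^(−k·t) = 2.339 × e^(−0.01920 × 58.7)
  = 2.339 × 0.3240 = 0.7578 mg/L
Convert: 0.7578 mg/L × 1000 = 757.8 ng/mL

758 ng/mL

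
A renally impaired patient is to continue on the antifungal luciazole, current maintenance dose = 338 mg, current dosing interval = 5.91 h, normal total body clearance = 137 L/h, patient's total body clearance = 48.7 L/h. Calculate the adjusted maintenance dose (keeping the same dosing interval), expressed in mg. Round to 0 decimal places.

To keep the same average steady-state level, dosing rate must scale with clearance.
CL ratio = 48.7 / 137 = 0.3555
New dose (same interval) = 338 × 0.3555 = 120.2 mg

120 mg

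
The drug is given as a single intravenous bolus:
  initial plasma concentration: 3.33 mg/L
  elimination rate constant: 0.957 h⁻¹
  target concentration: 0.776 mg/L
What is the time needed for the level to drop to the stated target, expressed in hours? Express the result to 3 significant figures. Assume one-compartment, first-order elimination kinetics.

1.52 h

t = ln(C₀ / C) / k = ln(3.330 / 0.776) / 0.9570
  = ln(4.291) / 0.9570 = 1.457 / 0.9570 = 1.522 h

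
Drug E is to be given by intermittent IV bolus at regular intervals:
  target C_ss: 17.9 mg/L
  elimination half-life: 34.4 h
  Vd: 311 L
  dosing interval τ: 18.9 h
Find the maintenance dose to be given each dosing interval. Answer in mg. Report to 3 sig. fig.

k = ln2 / t½ = 0.693147 / 34.4 = 0.02015 h⁻¹
CL = k × Vd = 0.02015 × 311 = 6.267 L/h
At steady state, Dose/τ = Css × CL.
Dose = Css × CL × τ = 17.9 × 6.267 × 18.9 = 2120 mg

2120 mg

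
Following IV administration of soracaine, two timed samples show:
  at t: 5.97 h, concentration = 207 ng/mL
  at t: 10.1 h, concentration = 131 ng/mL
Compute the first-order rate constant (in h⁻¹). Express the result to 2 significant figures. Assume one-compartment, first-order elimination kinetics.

0.11 h⁻¹

k = ln(C₁/C₂) / (t₂ − t₁) = ln(207/131) / (10.1 − 5.97)
  = 0.4575 / 4.130 = 0.1108 h⁻¹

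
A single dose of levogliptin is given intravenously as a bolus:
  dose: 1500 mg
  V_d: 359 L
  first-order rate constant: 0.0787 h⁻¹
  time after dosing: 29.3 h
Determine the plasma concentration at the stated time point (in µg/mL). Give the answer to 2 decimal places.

0.42 µg/mL

C₀ = Dose / Vd = 1500 / 359 = 4.178 mg/L
C = C₀ · e^(−k·t) = 4.178 × e^(−0.07870 × 29.3)
  = 4.178 × 0.09967 = 0.4164 mg/L
(0.4164 mg/L = 0.4164 µg/mL)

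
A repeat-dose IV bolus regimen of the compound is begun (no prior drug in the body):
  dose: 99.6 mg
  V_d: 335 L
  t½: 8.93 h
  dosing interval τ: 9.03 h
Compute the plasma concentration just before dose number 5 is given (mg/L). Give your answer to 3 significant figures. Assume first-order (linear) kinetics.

0.275 mg/L

C₀ per dose = Dose / Vd = 99.6 / 335 = 0.2973 mg/L
k = ln2 / t½ = 0.693147 / 8.93 = 0.07762 h⁻¹
Fraction remaining after one interval: r = e^(−kτ) = e^(−0.07762 × 9.03) = 0.4961
Before dose 5, 4 doses have been given (aged 1τ, 2τ, 3τ, 4τ).
C_trough = C₀ × (r + r² + … + r^4) = C₀ × r(1−r^4)/(1−r)
        = 0.2973 × 0.4961 × (1 − 0.06057) / (1 − 0.4961) = 0.2750 mg/L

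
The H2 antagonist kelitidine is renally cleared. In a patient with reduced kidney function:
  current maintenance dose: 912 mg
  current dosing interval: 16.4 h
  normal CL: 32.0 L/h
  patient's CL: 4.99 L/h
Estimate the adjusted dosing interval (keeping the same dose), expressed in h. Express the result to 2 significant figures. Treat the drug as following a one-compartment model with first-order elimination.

To keep the same average steady-state level, dosing rate must scale with clearance.
CL ratio = 4.99 / 32.0 = 0.1559
New interval (same dose) = 16.4 / 0.1559 = 105.2 h

110 h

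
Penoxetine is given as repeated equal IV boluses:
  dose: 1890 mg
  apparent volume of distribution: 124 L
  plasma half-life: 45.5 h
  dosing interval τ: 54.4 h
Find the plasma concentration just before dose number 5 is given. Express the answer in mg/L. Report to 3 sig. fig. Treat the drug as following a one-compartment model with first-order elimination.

C₀ per dose = Dose / Vd = 1890 / 124 = 15.24 mg/L
k = ln2 / t½ = 0.693147 / 45.5 = 0.01523 h⁻¹
Fraction remaining after one interval: r = e^(−kτ) = e^(−0.01523 × 54.4) = 0.4367
Before dose 5, 4 doses have been given (aged 1τ, 2τ, 3τ, 4τ).
C_trough = C₀ × (r + r² + … + r^4) = C₀ × r(1−r^4)/(1−r)
        = 15.24 × 0.4367 × (1 − 0.03637) / (1 − 0.4367) = 11.39 mg/L

11.4 mg/L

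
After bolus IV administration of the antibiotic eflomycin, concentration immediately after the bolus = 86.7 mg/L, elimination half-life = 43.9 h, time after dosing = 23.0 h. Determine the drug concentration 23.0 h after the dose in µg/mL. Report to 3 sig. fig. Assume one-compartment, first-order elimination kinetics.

k = ln2 / t½ = 0.693147 / 43.9 = 0.01579 h⁻¹
C = C₀ · e^(−k·t) = 86.70 × e^(−0.01579 × 23.0)
  = 86.70 × 0.6955 = 60.30 mg/L
(60.30 mg/L = 60.30 µg/mL)

60.3 µg/mL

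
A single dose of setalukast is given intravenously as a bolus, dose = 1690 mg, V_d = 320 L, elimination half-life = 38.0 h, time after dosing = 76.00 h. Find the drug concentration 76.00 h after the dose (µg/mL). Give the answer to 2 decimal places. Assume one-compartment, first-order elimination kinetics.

1.32 µg/mL

C₀ = Dose / Vd = 1690 / 320 = 5.281 mg/L
k = ln2 / t½ = 0.693147 / 38.0 = 0.01824 h⁻¹
t / t½ = 76.00 / 38.0 = 2 half-lives
C = C₀ × (1/2)^2 = 5.281 × 0.2500 = 1.320 mg/L
(1.320 mg/L = 1.320 µg/mL)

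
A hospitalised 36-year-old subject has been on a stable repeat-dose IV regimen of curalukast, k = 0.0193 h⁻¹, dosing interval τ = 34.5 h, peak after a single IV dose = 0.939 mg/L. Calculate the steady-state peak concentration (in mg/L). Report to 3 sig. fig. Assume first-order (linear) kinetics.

e^(−kτ) = e^(−0.01930 × 34.5) = 0.5138
Accumulation ratio R = 1 / (1 − e^(−kτ)) = 1 / (1 − 0.5138) = 2.057
Steady-state peak = C₀ × R = 0.939 × 2.057 = 1.932 mg/L

1.93 mg/L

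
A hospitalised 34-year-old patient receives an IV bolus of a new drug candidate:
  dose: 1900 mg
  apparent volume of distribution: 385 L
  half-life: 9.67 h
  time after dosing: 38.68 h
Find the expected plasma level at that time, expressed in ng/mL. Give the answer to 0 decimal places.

308 ng/mL

C₀ = Dose / Vd = 1900 / 385 = 4.935 mg/L
k = ln2 / t½ = 0.693147 / 9.67 = 0.07168 h⁻¹
t / t½ = 38.68 / 9.67 = 4 half-lives
C = C₀ × (1/2)^4 = 4.935 × 0.06250 = 0.3084 mg/L
Convert: 0.3084 mg/L × 1000 = 308.4 ng/mL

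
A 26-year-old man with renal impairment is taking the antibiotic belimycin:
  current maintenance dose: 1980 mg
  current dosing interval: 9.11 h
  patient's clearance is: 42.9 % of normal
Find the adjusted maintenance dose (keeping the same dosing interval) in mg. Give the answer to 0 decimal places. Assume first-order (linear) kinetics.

849 mg

To keep the same average steady-state level, dosing rate must scale with clearance.
CL ratio = 42.9 / 100 = 0.4290
New dose (same interval) = 1980 × 0.4290 = 849.4 mg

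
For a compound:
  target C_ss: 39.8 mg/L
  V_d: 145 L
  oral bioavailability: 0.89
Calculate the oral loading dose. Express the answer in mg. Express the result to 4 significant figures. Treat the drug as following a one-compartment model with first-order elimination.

LD = Css × Vd / F = 39.8 × 145 / 0.89 = 6484 mg

6484 mg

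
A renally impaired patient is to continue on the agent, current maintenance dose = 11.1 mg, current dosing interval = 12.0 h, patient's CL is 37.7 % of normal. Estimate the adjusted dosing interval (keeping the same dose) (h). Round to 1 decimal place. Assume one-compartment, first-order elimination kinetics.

To keep the same average steady-state level, dosing rate must scale with clearance.
CL ratio = 37.7 / 100 = 0.3770
New interval (same dose) = 12.0 / 0.3770 = 31.83 h

31.8 h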